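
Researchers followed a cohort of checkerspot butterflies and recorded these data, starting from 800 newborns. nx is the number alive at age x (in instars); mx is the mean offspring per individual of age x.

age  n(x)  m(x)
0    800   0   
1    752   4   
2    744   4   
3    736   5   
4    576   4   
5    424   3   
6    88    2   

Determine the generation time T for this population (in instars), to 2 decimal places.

2.73

lx = nx/n0 = nx/800: 1, 0.94, 0.93, 0.92, 0.72, 0.53, 0.11
lx·mx: 0, 3.76, 3.72, 4.6, 2.88, 1.59, 0.22 → R0 = 16.77
x·lx·mx: 0, 3.76, 7.44, 13.8, 11.52, 7.95, 1.32 → Σ = 45.79
T = 45.79 / 16.77 = 2.730471… → 2.73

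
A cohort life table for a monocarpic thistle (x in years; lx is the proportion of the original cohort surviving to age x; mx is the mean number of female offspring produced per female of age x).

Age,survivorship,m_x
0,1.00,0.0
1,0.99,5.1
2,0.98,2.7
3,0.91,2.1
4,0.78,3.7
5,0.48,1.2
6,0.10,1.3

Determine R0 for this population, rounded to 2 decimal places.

lx·mx by age: 0, 5.049, 2.646, 1.911, 2.886, 0.576, 0.13
R0 = Σ lx·mx = 13.198 → 13.20

13.20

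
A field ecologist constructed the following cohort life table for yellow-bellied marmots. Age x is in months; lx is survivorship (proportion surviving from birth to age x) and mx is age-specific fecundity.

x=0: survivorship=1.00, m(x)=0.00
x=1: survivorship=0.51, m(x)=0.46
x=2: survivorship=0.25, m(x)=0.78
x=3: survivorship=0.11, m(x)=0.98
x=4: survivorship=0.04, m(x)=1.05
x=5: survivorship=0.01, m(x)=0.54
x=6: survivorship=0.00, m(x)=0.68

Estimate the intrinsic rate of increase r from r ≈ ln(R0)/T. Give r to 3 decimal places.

-0.274

R0 = Σ lx·mx = 0 + 0.2346 + 0.195 + 0.1078 + 0.042 + 0.0054 + 0 = 0.5848
Σ x·lx·mx = 1.143; T = 1.143/0.5848 = 1.95451…
r ≈ ln(R0)/T = ln(0.5848)/1.95451… = -0.27449… → -0.274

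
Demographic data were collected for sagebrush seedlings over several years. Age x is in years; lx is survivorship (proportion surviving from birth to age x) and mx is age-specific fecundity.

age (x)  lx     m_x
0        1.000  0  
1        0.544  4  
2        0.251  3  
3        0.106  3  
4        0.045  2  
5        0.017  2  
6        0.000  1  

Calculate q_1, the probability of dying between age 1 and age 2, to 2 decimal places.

q_1 = (l_1 − l_2) / l_1 = (0.544 − 0.251) / 0.544
     = 0.293 / 0.544 = 0.538603… → 0.54

0.54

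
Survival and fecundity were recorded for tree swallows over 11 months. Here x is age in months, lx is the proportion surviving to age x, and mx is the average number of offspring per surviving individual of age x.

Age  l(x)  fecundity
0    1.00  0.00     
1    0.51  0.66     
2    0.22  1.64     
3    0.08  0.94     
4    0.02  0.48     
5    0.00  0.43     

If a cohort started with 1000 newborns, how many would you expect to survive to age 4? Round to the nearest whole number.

20

Expected survivors = N0 · l_4 = 1000 × 0.02 = 20 → 20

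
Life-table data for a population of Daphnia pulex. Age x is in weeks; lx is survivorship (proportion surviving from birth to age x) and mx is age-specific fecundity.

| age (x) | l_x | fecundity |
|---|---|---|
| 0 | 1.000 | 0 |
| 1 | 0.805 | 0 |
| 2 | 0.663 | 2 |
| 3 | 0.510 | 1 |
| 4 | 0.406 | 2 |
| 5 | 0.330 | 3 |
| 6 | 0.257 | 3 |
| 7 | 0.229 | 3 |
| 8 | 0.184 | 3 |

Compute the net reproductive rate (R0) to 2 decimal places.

5.65

lx·mx by age: 0, 0, 1.326, 0.51, 0.812, 0.99, 0.771, 0.687, 0.552
R0 = Σ lx·mx = 5.648 → 5.65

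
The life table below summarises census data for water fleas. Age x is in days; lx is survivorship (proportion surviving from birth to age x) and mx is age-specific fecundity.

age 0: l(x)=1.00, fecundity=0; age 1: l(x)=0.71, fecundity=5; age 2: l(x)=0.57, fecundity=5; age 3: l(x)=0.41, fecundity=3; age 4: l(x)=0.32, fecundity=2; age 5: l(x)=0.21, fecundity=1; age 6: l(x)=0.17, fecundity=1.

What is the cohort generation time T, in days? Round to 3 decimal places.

2.031

lx·mx: 0, 3.55, 2.85, 1.23, 0.64, 0.21, 0.17 → R0 = 8.65
x·lx·mx: 0, 3.55, 5.7, 3.69, 2.56, 1.05, 1.02 → Σ = 17.57
T = 17.57 / 8.65 = 2.031214… → 2.031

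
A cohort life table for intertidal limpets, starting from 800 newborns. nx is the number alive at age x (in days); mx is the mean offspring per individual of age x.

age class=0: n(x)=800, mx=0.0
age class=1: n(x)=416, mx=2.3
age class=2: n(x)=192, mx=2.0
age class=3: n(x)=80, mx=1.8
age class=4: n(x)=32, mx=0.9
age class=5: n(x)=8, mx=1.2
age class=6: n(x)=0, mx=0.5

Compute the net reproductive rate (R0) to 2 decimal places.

1.90

lx = nx/n0 = nx/800: 1, 0.52, 0.24, 0.1, 0.04, 0.01, 0
lx·mx by age: 0, 1.196, 0.48, 0.18, 0.036, 0.012, 0
R0 = Σ lx·mx = 1.904 → 1.90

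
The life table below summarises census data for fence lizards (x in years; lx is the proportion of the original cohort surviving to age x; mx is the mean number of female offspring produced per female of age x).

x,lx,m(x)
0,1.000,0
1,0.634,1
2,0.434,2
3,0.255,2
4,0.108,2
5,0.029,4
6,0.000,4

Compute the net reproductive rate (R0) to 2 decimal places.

2.34

lx·mx by age: 0, 0.634, 0.868, 0.51, 0.216, 0.116, 0
R0 = Σ lx·mx = 2.344 → 2.34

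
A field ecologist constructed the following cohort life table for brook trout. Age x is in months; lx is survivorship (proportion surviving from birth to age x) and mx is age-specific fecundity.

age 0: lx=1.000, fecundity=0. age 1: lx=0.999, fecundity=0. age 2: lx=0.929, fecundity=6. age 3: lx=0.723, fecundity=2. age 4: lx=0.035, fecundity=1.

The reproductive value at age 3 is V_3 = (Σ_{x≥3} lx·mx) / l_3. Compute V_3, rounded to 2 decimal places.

2.05

lx·mx for x ≥ 3: 1.446, 0.035 → sum = 1.481
V_3 = 1.481 / l_3 = 1.481 / 0.723 = 2.048409… → 2.05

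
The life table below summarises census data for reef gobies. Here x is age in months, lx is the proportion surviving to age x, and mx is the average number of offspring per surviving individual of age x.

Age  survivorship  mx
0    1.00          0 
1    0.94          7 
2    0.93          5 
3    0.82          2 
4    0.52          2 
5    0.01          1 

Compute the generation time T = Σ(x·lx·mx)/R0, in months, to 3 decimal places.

1.797

lx·mx: 0, 6.58, 4.65, 1.64, 1.04, 0.01 → R0 = 13.92
x·lx·mx: 0, 6.58, 9.3, 4.92, 4.16, 0.05 → Σ = 25.01
T = 25.01 / 13.92 = 1.796695… → 1.797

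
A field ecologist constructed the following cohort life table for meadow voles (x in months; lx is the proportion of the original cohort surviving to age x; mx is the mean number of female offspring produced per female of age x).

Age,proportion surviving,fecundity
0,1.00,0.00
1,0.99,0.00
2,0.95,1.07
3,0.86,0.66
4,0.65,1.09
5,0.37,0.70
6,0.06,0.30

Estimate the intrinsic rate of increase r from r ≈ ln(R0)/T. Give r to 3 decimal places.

R0 = Σ lx·mx = 0 + 0 + 1.0165 + 0.5676 + 0.7085 + 0.259 + 0.018 = 2.5696
Σ x·lx·mx = 7.9728; T = 7.9728/2.5696 = 3.10274…
r ≈ ln(R0)/T = ln(2.5696)/3.10274… = 0.30417… → 0.304

0.304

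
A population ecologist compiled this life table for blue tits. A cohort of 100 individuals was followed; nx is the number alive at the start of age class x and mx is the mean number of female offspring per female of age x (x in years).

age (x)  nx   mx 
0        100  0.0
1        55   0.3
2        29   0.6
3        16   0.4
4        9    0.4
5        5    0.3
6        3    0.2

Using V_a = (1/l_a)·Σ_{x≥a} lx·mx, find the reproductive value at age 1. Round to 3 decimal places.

0.836

lx = nx/n0 = nx/100: 1, 0.55, 0.29, 0.16, 0.09, 0.05, 0.03
lx·mx for x ≥ 1: 0.165, 0.174, 0.064, 0.036, 0.015, 0.006 → sum = 0.46
V_1 = 0.46 / l_1 = 0.46 / 0.55 = 0.836364… → 0.836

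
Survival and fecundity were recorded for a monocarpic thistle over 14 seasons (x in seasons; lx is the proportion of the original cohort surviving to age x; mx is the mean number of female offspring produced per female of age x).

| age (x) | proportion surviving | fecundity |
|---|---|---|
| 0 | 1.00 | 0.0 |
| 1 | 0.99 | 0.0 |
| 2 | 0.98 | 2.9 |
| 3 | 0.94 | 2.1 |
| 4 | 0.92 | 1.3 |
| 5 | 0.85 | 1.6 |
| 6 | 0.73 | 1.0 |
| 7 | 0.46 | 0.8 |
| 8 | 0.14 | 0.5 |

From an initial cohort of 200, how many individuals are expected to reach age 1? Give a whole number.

Expected survivors = N0 · l_1 = 200 × 0.99 = 198 → 198

198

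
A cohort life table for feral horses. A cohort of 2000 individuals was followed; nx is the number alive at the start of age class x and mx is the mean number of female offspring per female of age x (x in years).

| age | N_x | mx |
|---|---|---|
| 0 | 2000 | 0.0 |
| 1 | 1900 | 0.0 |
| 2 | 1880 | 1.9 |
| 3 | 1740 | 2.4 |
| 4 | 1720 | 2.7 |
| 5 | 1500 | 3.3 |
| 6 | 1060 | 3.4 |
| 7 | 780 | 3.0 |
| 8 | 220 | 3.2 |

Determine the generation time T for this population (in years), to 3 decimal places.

lx = nx/n0 = nx/2000: 1, 0.95, 0.94, 0.87, 0.86, 0.75, 0.53, 0.39, 0.11
lx·mx: 0, 0, 1.786, 2.088, 2.322, 2.475, 1.802, 1.17, 0.352 → R0 = 11.995
x·lx·mx: 0, 0, 3.572, 6.264, 9.288, 12.375, 10.812, 8.19, 2.816 → Σ = 53.317
T = 53.317 / 11.995 = 4.444935… → 4.445

4.445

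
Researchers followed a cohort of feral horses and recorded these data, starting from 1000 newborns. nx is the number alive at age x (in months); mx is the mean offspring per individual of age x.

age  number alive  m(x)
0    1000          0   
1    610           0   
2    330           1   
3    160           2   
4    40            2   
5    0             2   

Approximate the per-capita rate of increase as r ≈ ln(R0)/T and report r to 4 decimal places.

lx = nx/n0 = nx/1000: 1, 0.61, 0.33, 0.16, 0.04, 0
R0 = Σ lx·mx = 0 + 0 + 0.33 + 0.32 + 0.08 + 0 = 0.73
Σ x·lx·mx = 1.94; T = 1.94/0.73 = 2.65753…
r ≈ ln(R0)/T = ln(0.73)/2.65753… = -0.118422… → -0.1184

-0.1184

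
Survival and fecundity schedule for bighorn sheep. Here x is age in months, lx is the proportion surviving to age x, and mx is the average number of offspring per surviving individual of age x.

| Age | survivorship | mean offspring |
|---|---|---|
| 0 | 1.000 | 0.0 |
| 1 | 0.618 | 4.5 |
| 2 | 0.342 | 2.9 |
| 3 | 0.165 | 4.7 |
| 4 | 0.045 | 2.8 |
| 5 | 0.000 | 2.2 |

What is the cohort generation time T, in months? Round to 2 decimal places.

lx·mx: 0, 2.781, 0.9918, 0.7755, 0.126, 0 → R0 = 4.6743
x·lx·mx: 0, 2.781, 1.9836, 2.3265, 0.504, 0 → Σ = 7.5951
T = 7.5951 / 4.6743 = 1.624864… → 1.62

1.62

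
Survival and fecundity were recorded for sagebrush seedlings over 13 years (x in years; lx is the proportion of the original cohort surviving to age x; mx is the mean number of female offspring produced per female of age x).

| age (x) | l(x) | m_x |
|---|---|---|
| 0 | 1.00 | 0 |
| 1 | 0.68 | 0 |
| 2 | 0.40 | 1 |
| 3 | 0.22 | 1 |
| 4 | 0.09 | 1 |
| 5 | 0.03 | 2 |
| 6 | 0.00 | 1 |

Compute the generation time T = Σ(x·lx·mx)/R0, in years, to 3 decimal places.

2.753

lx·mx: 0, 0, 0.4, 0.22, 0.09, 0.06, 0 → R0 = 0.77
x·lx·mx: 0, 0, 0.8, 0.66, 0.36, 0.3, 0 → Σ = 2.12
T = 2.12 / 0.77 = 2.753247… → 2.753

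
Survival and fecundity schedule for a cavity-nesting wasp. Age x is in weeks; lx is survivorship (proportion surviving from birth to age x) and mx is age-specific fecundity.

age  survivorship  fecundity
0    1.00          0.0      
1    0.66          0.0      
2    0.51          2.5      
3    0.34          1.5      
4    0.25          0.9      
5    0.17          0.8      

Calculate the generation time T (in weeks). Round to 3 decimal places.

lx·mx: 0, 0, 1.275, 0.51, 0.225, 0.136 → R0 = 2.146
x·lx·mx: 0, 0, 2.55, 1.53, 0.9, 0.68 → Σ = 5.66
T = 5.66 / 2.146 = 2.637465… → 2.637

2.637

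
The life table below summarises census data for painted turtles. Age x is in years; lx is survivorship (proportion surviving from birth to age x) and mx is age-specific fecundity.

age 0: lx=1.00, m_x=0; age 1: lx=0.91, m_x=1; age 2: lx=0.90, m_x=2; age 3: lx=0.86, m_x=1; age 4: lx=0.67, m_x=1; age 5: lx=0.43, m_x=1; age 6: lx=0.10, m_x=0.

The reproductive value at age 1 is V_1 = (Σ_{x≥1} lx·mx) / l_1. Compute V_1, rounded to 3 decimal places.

5.132

lx·mx for x ≥ 1: 0.91, 1.8, 0.86, 0.67, 0.43, 0 → sum = 4.67
V_1 = 4.67 / l_1 = 4.67 / 0.91 = 5.131868… → 5.132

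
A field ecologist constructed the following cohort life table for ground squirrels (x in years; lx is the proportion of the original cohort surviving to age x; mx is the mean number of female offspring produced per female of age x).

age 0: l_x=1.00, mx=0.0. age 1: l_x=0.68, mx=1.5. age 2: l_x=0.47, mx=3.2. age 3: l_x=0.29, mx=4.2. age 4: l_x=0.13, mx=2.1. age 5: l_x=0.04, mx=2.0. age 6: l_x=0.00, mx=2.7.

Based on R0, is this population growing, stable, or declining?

R0 = Σ lx·mx = 0 + 1.02 + 1.504 + 1.218 + 0.273 + 0.08 + 0 = 4.095
R0 > 1, so the population is growing.

growing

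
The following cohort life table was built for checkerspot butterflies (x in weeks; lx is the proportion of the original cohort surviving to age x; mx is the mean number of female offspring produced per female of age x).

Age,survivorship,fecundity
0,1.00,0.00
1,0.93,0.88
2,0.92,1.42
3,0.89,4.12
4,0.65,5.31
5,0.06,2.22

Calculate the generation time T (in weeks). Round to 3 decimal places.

3.083

lx·mx: 0, 0.8184, 1.3064, 3.6668, 3.4515, 0.1332 → R0 = 9.3763
x·lx·mx: 0, 0.8184, 2.6128, 11.0004, 13.806, 0.666 → Σ = 28.9036
T = 28.9036 / 9.3763 = 3.082623… → 3.083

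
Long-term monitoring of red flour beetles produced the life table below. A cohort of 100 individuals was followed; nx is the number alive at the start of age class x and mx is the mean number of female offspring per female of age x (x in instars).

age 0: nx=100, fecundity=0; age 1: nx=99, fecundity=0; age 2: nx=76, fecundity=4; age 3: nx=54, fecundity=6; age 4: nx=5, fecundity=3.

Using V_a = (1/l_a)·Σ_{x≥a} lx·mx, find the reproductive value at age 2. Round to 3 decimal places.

8.461

lx = nx/n0 = nx/100: 1, 0.99, 0.76, 0.54, 0.05
lx·mx for x ≥ 2: 3.04, 3.24, 0.15 → sum = 6.43
V_2 = 6.43 / l_2 = 6.43 / 0.76 = 8.460526… → 8.461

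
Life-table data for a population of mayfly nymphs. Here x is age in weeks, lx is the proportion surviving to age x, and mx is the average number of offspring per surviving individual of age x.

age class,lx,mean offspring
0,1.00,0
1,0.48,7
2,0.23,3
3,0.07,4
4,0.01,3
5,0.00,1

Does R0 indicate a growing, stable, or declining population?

R0 = Σ lx·mx = 0 + 3.36 + 0.69 + 0.28 + 0.03 + 0 = 4.36
R0 > 1, so the population is growing.

growing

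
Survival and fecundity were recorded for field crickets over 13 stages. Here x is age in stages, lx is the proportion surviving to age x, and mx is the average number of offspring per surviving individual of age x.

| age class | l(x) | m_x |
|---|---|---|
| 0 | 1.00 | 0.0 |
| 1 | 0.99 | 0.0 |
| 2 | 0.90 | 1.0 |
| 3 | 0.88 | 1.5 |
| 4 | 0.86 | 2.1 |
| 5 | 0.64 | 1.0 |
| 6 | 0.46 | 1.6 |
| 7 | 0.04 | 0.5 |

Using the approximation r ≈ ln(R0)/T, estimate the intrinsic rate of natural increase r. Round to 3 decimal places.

R0 = Σ lx·mx = 0 + 0 + 0.9 + 1.32 + 1.806 + 0.64 + 0.736 + 0.02 = 5.422
Σ x·lx·mx = 20.74; T = 20.74/5.422 = 3.82516…
r ≈ ln(R0)/T = ln(5.422)/3.82516… = 0.44193… → 0.442

0.442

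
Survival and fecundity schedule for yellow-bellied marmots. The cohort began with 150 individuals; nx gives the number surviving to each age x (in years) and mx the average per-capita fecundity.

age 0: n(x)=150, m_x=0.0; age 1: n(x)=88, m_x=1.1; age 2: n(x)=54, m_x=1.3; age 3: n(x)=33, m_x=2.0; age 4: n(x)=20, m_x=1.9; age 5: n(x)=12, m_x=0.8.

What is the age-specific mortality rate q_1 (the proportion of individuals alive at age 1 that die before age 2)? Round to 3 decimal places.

0.386

lx = nx/n0 = nx/150: 1, 0.58667…, 0.36, 0.22, 0.13333…, 0.08
q_1 = (l_1 − l_2) / l_1 = (0.586667… − 0.36) / 0.586667…
     = 0.226667… / 0.586667… = 0.386364… → 0.386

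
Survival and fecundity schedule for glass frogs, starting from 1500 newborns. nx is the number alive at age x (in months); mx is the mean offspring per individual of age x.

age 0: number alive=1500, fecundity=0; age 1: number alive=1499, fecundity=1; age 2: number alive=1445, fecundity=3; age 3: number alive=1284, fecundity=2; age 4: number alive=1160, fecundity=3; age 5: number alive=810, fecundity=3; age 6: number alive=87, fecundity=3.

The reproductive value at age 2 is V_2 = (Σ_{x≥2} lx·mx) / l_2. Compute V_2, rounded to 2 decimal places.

9.05

lx = nx/n0 = nx/1500: 1, 0.99933…, 0.96333…, 0.856, 0.77333…, 0.54, 0.058
lx·mx for x ≥ 2: 2.89…, 1.712, 2.32…, 1.62, 0.174 → sum = 8.716…
V_2 = 8.716… / l_2 = 8.716… / 0.963333… = 9.047751… → 9.05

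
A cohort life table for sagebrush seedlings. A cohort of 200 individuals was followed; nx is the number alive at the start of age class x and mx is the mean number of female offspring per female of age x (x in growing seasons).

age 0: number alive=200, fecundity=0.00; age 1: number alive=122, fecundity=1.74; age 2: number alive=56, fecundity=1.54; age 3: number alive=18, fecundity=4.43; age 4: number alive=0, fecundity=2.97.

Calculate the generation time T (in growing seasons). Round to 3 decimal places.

1.650

lx = nx/n0 = nx/200: 1, 0.61, 0.28, 0.09, 0
lx·mx: 0, 1.0614, 0.4312, 0.3987, 0 → R0 = 1.8913
x·lx·mx: 0, 1.0614, 0.8624, 1.1961, 0 → Σ = 3.1199
T = 3.1199 / 1.8913 = 1.649606… → 1.650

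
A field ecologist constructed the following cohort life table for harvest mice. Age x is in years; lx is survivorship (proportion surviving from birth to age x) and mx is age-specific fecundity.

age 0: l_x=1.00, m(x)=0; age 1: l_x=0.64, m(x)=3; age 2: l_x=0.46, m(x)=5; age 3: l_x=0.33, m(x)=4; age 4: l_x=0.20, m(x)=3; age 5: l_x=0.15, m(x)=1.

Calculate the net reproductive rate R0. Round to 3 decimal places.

6.290

lx·mx by age: 0, 1.92, 2.3, 1.32, 0.6, 0.15
R0 = Σ lx·mx = 6.29 → 6.290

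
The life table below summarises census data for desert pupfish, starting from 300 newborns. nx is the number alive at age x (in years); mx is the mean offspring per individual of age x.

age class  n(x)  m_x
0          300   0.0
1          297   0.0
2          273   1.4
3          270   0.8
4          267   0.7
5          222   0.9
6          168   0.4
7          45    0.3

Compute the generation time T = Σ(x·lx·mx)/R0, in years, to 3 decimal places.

lx = nx/n0 = nx/300: 1, 0.99, 0.91, 0.9, 0.89, 0.74, 0.56, 0.15
lx·mx: 0, 0, 1.274, 0.72, 0.623, 0.666, 0.224, 0.045 → R0 = 3.552
x·lx·mx: 0, 0, 2.548, 2.16, 2.492, 3.33, 1.344, 0.315 → Σ = 12.189
T = 12.189 / 3.552 = 3.431588… → 3.432

3.432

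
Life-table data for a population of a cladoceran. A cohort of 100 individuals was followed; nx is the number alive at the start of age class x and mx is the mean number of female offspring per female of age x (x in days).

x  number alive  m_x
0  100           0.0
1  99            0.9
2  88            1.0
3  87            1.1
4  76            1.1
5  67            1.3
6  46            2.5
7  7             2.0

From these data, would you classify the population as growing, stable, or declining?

lx = nx/n0 = nx/100: 1, 0.99, 0.88, 0.87, 0.76, 0.67, 0.46, 0.07
R0 = Σ lx·mx = 0 + 0.891 + 0.88 + 0.957 + 0.836 + 0.871 + 1.15 + 0.14 = 5.725
R0 > 1, so the population is growing.

growing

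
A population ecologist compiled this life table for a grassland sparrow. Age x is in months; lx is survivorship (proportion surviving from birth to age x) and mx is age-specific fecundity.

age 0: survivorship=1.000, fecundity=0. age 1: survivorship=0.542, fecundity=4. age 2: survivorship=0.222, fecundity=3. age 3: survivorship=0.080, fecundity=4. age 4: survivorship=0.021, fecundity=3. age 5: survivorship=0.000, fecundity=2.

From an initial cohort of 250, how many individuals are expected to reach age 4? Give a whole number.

Expected survivors = N0 · l_4 = 250 × 0.021 = 5.25 → 5

5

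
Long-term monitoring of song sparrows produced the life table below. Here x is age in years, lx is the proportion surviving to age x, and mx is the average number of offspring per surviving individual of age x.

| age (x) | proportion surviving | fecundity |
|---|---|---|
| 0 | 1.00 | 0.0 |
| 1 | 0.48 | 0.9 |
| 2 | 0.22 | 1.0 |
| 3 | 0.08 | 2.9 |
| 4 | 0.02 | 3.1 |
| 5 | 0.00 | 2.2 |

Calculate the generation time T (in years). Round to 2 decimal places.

lx·mx: 0, 0.432, 0.22, 0.232, 0.062, 0 → R0 = 0.946
x·lx·mx: 0, 0.432, 0.44, 0.696, 0.248, 0 → Σ = 1.816
T = 1.816 / 0.946 = 1.919662… → 1.92

1.92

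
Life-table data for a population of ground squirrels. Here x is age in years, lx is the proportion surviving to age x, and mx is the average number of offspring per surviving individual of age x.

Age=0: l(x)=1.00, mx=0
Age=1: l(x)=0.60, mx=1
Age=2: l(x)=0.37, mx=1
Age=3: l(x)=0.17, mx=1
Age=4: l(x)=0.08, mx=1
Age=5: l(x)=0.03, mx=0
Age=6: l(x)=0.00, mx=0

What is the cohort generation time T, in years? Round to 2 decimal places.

1.78

lx·mx: 0, 0.6, 0.37, 0.17, 0.08, 0, 0 → R0 = 1.22
x·lx·mx: 0, 0.6, 0.74, 0.51, 0.32, 0, 0 → Σ = 2.17
T = 2.17 / 1.22 = 1.778689… → 1.78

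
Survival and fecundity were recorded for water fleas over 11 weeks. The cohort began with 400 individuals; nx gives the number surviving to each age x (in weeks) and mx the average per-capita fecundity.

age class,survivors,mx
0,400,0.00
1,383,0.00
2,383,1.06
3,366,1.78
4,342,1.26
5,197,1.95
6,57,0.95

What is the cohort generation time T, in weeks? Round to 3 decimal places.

3.496

lx = nx/n0 = nx/400: 1, 0.9575, 0.9575, 0.915, 0.855, 0.4925, 0.1425
lx·mx: 0, 0, 1.01495, 1.6287, 1.0773, 0.960375, 0.135375 → R0 = 4.8167
x·lx·mx: 0, 0, 2.0299, 4.8861, 4.3092, 4.801875, 0.81225 → Σ = 16.839325
T = 16.839325 / 4.8167 = 3.496029… → 3.496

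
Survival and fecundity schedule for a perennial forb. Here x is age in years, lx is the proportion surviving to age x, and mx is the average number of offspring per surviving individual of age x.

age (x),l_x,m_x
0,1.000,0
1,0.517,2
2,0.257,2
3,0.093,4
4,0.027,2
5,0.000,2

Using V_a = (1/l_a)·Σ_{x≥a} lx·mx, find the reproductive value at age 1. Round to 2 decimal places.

lx·mx for x ≥ 1: 1.034, 0.514, 0.372, 0.054, 0 → sum = 1.974
V_1 = 1.974 / l_1 = 1.974 / 0.517 = 3.818182… → 3.82

3.82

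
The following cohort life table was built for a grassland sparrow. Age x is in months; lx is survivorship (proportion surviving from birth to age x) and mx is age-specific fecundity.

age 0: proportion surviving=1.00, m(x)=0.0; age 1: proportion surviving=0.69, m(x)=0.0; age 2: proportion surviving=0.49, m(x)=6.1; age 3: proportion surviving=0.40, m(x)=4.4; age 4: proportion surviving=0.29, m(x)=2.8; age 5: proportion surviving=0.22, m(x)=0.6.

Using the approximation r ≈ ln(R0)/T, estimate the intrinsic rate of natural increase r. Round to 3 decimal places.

0.653

R0 = Σ lx·mx = 0 + 0 + 2.989 + 1.76 + 0.812 + 0.132 = 5.693
Σ x·lx·mx = 15.166; T = 15.166/5.693 = 2.66397…
r ≈ ln(R0)/T = ln(5.693)/2.66397… = 0.65287… → 0.653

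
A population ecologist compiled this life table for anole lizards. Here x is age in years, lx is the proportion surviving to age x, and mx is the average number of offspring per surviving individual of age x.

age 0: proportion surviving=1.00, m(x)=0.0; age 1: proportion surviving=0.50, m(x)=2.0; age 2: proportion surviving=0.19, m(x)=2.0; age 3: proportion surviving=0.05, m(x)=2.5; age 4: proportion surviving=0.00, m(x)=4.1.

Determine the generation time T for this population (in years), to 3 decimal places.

1.419

lx·mx: 0, 1, 0.38, 0.125, 0 → R0 = 1.505
x·lx·mx: 0, 1, 0.76, 0.375, 0 → Σ = 2.135
T = 2.135 / 1.505 = 1.418605… → 1.419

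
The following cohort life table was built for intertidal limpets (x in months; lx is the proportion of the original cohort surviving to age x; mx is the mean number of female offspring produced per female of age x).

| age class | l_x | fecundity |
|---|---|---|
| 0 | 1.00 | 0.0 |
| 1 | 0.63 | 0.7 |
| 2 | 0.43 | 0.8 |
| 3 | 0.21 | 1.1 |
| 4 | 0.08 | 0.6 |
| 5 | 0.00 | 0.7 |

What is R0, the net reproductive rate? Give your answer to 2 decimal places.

lx·mx by age: 0, 0.441, 0.344, 0.231, 0.048, 0
R0 = Σ lx·mx = 1.064 → 1.06

1.06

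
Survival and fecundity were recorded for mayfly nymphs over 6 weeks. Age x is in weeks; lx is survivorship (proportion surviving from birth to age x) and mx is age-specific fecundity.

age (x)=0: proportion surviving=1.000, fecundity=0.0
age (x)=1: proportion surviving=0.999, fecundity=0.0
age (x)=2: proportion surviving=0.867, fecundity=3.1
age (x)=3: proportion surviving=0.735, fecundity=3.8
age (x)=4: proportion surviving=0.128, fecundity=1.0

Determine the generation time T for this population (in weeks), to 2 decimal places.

lx·mx: 0, 0, 2.6877, 2.793, 0.128 → R0 = 5.6087
x·lx·mx: 0, 0, 5.3754, 8.379, 0.512 → Σ = 14.2664
T = 14.2664 / 5.6087 = 2.54362… → 2.54

2.54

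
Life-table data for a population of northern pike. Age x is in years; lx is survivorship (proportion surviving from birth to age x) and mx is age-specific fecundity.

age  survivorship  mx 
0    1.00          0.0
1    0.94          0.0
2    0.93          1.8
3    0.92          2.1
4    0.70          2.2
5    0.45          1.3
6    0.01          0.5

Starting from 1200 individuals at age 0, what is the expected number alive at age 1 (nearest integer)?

1128

Expected survivors = N0 · l_1 = 1200 × 0.94 = 1128 → 1128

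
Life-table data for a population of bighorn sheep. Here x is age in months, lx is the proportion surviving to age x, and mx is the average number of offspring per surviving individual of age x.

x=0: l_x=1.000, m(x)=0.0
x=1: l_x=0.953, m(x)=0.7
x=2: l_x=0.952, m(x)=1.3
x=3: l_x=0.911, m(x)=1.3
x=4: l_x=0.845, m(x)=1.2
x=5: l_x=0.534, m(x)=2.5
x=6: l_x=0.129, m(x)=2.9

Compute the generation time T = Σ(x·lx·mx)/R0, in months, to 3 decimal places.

lx·mx: 0, 0.6671, 1.2376, 1.1843, 1.014, 1.335, 0.3741 → R0 = 5.8121
x·lx·mx: 0, 0.6671, 2.4752, 3.5529, 4.056, 6.675, 2.2446 → Σ = 19.6708
T = 19.6708 / 5.8121 = 3.384457… → 3.384

3.384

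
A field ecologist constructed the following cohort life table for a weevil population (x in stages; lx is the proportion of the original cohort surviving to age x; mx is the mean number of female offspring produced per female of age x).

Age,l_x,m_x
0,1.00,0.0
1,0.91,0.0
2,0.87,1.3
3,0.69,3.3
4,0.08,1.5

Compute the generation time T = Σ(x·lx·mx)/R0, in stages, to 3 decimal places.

2.713

lx·mx: 0, 0, 1.131, 2.277, 0.12 → R0 = 3.528
x·lx·mx: 0, 0, 2.262, 6.831, 0.48 → Σ = 9.573
T = 9.573 / 3.528 = 2.713435… → 2.713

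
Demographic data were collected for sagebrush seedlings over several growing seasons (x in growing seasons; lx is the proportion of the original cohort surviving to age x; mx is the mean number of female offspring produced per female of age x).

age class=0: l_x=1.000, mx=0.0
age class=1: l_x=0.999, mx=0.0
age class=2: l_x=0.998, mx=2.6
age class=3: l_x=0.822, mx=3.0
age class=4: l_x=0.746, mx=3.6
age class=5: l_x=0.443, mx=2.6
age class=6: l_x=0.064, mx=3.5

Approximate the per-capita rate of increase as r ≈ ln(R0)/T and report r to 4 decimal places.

0.6627

R0 = Σ lx·mx = 0 + 0 + 2.5948 + 2.466 + 2.6856 + 1.1518 + 0.224 = 9.1222
Σ x·lx·mx = 30.433; T = 30.433/9.1222 = 3.33615…
r ≈ ln(R0)/T = ln(9.1222)/3.33615… = 0.662654… → 0.6627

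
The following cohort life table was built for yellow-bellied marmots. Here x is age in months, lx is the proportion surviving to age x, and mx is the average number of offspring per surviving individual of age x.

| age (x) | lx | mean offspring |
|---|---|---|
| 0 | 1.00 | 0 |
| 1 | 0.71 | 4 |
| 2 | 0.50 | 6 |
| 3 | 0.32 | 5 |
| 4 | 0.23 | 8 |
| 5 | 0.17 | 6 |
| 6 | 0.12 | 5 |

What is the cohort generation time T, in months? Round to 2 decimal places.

lx·mx: 0, 2.84, 3, 1.6, 1.84, 1.02, 0.6 → R0 = 10.9
x·lx·mx: 0, 2.84, 6, 4.8, 7.36, 5.1, 3.6 → Σ = 29.7
T = 29.7 / 10.9 = 2.724771… → 2.72

2.72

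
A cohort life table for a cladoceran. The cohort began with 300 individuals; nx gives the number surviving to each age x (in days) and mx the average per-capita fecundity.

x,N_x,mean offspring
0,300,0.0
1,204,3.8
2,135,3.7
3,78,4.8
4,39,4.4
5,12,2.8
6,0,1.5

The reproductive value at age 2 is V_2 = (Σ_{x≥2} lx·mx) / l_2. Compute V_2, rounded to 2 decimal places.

7.99

lx = nx/n0 = nx/300: 1, 0.68, 0.45, 0.26, 0.13, 0.04, 0
lx·mx for x ≥ 2: 1.665, 1.248, 0.572, 0.112, 0 → sum = 3.597
V_2 = 3.597 / l_2 = 3.597 / 0.45 = 7.993333… → 7.99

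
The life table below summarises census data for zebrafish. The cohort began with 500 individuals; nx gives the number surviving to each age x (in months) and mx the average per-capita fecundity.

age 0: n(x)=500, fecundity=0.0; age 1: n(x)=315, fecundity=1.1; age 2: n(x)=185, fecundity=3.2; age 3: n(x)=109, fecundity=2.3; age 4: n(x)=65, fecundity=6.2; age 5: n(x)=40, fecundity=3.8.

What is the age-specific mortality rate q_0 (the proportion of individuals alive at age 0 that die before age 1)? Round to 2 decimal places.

lx = nx/n0 = nx/500: 1, 0.63, 0.37, 0.218, 0.13, 0.08
q_0 = (l_0 − l_1) / l_0 = (1 − 0.63) / 1
     = 0.37 / 1 = 0.37 → 0.37

0.37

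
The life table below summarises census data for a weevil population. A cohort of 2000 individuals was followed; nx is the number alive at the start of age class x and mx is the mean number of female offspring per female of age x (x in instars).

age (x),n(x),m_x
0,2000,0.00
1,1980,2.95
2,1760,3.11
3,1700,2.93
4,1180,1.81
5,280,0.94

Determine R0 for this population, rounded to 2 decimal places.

9.35

lx = nx/n0 = nx/2000: 1, 0.99, 0.88, 0.85, 0.59, 0.14
lx·mx by age: 0, 2.9205, 2.7368, 2.4905, 1.0679, 0.1316
R0 = Σ lx·mx = 9.3473 → 9.35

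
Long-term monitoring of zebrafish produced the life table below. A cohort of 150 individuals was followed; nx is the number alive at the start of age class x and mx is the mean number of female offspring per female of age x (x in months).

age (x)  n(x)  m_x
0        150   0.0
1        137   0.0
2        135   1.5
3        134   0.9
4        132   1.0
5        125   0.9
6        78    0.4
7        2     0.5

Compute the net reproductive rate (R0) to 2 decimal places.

4.00

lx = nx/n0 = nx/150: 1, 0.91333…, 0.9, 0.89333…, 0.88, 0.83333…, 0.52, 0.01333…
lx·mx by age: 0, 0, 1.35, 0.804…, 0.88, 0.75…, 0.208, 0.006667…
R0 = Σ lx·mx = 3.998667… → 4.00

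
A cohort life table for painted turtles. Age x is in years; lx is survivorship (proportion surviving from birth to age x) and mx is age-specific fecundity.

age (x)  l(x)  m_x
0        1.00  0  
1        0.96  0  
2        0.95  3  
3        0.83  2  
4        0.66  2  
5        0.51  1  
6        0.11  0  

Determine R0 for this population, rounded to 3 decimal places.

lx·mx by age: 0, 0, 2.85, 1.66, 1.32, 0.51, 0
R0 = Σ lx·mx = 6.34 → 6.340

6.340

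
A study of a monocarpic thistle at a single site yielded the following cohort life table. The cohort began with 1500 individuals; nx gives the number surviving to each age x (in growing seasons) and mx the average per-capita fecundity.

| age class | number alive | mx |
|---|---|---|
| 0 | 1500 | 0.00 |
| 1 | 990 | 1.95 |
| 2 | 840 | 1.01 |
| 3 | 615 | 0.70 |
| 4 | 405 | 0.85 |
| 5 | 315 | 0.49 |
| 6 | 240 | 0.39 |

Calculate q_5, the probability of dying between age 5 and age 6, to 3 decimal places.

0.238

lx = nx/n0 = nx/1500: 1, 0.66, 0.56, 0.41, 0.27, 0.21, 0.16
q_5 = (l_5 − l_6) / l_5 = (0.21 − 0.16) / 0.21
     = 0.05 / 0.21 = 0.238095… → 0.238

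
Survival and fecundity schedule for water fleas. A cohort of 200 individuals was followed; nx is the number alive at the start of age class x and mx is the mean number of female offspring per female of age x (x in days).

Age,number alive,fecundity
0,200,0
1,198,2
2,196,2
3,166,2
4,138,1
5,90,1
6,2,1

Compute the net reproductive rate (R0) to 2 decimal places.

lx = nx/n0 = nx/200: 1, 0.99, 0.98, 0.83, 0.69, 0.45, 0.01
lx·mx by age: 0, 1.98, 1.96, 1.66, 0.69, 0.45, 0.01
R0 = Σ lx·mx = 6.75 → 6.75

6.75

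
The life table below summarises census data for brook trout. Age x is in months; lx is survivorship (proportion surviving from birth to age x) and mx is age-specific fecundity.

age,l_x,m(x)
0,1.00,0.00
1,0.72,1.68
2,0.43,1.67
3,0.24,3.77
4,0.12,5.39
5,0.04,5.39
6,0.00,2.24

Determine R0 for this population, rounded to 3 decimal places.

lx·mx by age: 0, 1.2096, 0.7181, 0.9048, 0.6468, 0.2156, 0
R0 = Σ lx·mx = 3.6949 → 3.695

3.695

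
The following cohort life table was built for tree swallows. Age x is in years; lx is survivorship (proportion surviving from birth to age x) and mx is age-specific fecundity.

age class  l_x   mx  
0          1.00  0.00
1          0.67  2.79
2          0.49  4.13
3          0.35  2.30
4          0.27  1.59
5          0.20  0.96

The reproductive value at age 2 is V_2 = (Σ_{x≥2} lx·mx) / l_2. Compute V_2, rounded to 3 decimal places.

7.041

lx·mx for x ≥ 2: 2.0237, 0.805, 0.4293, 0.192 → sum = 3.45
V_2 = 3.45 / l_2 = 3.45 / 0.49 = 7.040816… → 7.041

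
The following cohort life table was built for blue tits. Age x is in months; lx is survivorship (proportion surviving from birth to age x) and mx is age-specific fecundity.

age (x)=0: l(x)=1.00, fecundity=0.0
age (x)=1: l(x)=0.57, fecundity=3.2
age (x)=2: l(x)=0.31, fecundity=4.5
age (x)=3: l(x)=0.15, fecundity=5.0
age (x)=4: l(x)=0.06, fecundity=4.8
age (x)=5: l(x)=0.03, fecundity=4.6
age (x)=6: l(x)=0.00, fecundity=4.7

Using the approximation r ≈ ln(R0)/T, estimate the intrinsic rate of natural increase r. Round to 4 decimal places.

R0 = Σ lx·mx = 0 + 1.824 + 1.395 + 0.75 + 0.288 + 0.138 + 0 = 4.395
Σ x·lx·mx = 8.706; T = 8.706/4.395 = 1.98089…
r ≈ ln(R0)/T = ln(4.395)/1.98089… = 0.747376… → 0.7474

0.7474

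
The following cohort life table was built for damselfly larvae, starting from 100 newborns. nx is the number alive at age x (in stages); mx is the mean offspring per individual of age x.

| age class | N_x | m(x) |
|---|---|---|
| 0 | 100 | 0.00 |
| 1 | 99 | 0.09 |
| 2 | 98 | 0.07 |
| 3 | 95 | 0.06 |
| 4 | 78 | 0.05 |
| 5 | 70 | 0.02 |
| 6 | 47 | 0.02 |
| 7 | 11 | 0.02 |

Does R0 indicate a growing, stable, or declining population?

lx = nx/n0 = nx/100: 1, 0.99, 0.98, 0.95, 0.78, 0.7, 0.47, 0.11
R0 = Σ lx·mx = 0 + 0.0891 + 0.0686 + 0.057 + 0.039 + 0.014 + 0.0094 + 0.0022 = 0.2793
R0 < 1, so the population is declining.

declining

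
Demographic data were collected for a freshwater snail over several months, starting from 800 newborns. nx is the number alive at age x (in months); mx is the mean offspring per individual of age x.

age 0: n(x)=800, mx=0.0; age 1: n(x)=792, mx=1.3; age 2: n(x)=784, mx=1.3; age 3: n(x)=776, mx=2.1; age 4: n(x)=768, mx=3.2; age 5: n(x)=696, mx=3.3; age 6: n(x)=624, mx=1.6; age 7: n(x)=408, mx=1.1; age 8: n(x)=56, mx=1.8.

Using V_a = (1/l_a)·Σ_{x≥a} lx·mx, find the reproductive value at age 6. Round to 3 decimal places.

2.481

lx = nx/n0 = nx/800: 1, 0.99, 0.98, 0.97, 0.96, 0.87, 0.78, 0.51, 0.07
lx·mx for x ≥ 6: 1.248, 0.561, 0.126 → sum = 1.935
V_6 = 1.935 / l_6 = 1.935 / 0.78 = 2.480769… → 2.481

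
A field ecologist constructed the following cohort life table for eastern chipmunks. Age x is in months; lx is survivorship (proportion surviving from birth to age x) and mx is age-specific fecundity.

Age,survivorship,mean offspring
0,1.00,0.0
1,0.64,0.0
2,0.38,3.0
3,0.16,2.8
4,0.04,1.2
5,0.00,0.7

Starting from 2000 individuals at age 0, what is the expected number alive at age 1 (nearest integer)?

Expected survivors = N0 · l_1 = 2000 × 0.64 = 1280 → 1280

1280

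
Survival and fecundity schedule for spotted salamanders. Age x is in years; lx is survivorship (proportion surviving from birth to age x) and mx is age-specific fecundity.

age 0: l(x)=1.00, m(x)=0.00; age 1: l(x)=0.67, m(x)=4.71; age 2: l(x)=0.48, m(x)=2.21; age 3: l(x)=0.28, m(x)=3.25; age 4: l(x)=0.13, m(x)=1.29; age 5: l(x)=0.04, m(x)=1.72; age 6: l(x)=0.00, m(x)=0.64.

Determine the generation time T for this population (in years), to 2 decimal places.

1.68

lx·mx: 0, 3.1557, 1.0608, 0.91, 0.1677, 0.0688, 0 → R0 = 5.363
x·lx·mx: 0, 3.1557, 2.1216, 2.73, 0.6708, 0.344, 0 → Σ = 9.0221
T = 9.0221 / 5.363 = 1.682286… → 1.68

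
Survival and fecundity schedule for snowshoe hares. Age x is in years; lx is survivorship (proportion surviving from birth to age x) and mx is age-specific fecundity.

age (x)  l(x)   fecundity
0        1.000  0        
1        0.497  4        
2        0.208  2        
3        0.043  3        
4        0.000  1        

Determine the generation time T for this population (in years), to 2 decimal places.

1.27

lx·mx: 0, 1.988, 0.416, 0.129, 0 → R0 = 2.533
x·lx·mx: 0, 1.988, 0.832, 0.387, 0 → Σ = 3.207
T = 3.207 / 2.533 = 1.266088… → 1.27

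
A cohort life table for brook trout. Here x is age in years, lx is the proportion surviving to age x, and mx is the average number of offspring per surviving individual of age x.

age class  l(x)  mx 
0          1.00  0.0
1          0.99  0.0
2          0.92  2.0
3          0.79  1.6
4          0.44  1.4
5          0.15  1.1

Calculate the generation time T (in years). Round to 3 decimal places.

lx·mx: 0, 0, 1.84, 1.264, 0.616, 0.165 → R0 = 3.885
x·lx·mx: 0, 0, 3.68, 3.792, 2.464, 0.825 → Σ = 10.761
T = 10.761 / 3.885 = 2.769884… → 2.770

2.770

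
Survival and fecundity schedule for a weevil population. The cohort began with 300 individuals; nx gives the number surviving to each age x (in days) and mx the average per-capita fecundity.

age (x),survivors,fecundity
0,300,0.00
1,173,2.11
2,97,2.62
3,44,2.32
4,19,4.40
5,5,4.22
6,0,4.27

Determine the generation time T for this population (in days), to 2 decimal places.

lx = nx/n0 = nx/300: 1, 0.57667…, 0.32333…, 0.14667…, 0.06333…, 0.01667…, 0
lx·mx: 0, 1.216767…, 0.847133…, 0.340267…, 0.278667…, 0.070333…, 0 → R0 = 2.753167…
x·lx·mx: 0, 1.216767…, 1.694267…, 1.0208…, 1.114667…, 0.351667…, 0 → Σ = 5.398167…
T = 5.398167… / 2.753167… = 1.960712… → 1.96

1.96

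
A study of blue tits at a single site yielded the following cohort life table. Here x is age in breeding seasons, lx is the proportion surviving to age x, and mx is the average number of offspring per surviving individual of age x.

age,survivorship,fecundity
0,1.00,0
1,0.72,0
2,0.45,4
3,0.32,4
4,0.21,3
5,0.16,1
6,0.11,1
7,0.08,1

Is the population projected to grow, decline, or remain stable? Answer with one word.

R0 = Σ lx·mx = 0 + 0 + 1.8 + 1.28 + 0.63 + 0.16 + 0.11 + 0.08 = 4.06
R0 > 1, so the population is growing.

growing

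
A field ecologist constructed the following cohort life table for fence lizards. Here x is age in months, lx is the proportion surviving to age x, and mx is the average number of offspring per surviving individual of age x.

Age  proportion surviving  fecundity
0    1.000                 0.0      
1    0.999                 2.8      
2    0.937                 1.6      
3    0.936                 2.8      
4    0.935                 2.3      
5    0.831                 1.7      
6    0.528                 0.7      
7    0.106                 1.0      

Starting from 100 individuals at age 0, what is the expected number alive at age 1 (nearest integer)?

Expected survivors = N0 · l_1 = 100 × 0.999 = 99.9 → 100

100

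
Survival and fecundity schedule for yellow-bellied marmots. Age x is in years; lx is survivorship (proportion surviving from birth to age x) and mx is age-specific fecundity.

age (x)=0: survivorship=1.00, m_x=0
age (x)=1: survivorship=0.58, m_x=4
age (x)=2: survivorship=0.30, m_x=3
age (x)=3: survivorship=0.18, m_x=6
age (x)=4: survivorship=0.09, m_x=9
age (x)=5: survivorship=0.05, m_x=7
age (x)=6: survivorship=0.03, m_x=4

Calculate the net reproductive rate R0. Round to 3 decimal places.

5.580

lx·mx by age: 0, 2.32, 0.9, 1.08, 0.81, 0.35, 0.12
R0 = Σ lx·mx = 5.58 → 5.580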